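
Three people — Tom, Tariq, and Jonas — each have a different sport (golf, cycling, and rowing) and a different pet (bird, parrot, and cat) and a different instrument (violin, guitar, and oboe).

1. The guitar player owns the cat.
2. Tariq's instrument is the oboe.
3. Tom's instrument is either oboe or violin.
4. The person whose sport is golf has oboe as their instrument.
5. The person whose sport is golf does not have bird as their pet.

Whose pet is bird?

With clues 1–3, Jonas is impossible for the one with pet bird.
With clues 1–5, Tariq is impossible for the one with pet bird.
That leaves Tom.

Tom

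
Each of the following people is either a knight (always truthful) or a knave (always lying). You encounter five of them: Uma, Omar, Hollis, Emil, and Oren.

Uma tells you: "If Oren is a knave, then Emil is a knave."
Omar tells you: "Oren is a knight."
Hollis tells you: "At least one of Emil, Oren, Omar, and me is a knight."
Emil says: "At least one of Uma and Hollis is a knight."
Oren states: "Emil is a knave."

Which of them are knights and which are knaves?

Consider Uma. Suppose Uma is a knight.
Then no assignment of the remaining roles makes every statement match its speaker's type — contradiction.
So Uma is a knave.
Consider Omar. Suppose Omar is a knight.
Then no assignment of the remaining roles makes every statement match its speaker's type — contradiction.
So Omar is a knave.
Consider Hollis. Suppose Hollis is a knave.
Then no assignment of the remaining roles makes every statement match its speaker's type — contradiction.
So Hollis is a knight.
With that fixed, Emil's statement is true, so Emil is a knight.
With that fixed, Oren's statement is false, so Oren is a knave.

Uma: knave, Omar: knave, Hollis: knight, Emil: knight, Oren: knave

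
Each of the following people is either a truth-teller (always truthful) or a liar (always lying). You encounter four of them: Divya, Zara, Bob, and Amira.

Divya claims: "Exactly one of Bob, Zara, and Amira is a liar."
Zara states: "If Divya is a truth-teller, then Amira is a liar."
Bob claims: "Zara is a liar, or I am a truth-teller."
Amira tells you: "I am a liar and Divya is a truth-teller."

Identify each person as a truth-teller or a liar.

Consider Divya. Suppose Divya is a truth-teller.
Then whichever role Amira has, Amira's statement has the wrong truth value — contradiction.
So Divya is a liar.
With that fixed, Zara's statement is true, so Zara is a truth-teller.
With that fixed, Amira's statement is false, so Amira is a liar.
Consider Bob. Suppose Bob is a truth-teller.
Then Divya's statement comes out true, contradicting Divya being a liar.
So Bob is a liar.

Divya: liar, Zara: truth-teller, Bob: liar, Amira: liar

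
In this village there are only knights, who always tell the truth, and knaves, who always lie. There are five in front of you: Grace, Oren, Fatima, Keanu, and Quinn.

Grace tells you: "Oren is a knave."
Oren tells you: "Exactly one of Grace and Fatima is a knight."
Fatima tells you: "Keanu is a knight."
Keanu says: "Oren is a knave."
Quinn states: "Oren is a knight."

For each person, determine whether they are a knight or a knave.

Grace: knight, Oren: knave, Fatima: knight, Keanu: knight, Quinn: knave

Consider Grace. Suppose Grace is a knave.
Then no assignment of the remaining roles makes every statement match its speaker's type — contradiction.
So Grace is a knight.
Consider Oren. Suppose Oren is a knight.
Then Grace's statement comes out false, contradicting Grace being a knight.
So Oren is a knave.
With that fixed, Keanu's statement is true, so Keanu is a knight.
With that fixed, Quinn's statement is false, so Quinn is a knave.
With that fixed, Fatima's statement is true, so Fatima is a knight.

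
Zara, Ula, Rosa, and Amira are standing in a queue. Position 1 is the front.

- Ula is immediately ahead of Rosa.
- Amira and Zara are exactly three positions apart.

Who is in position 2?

With clues 1–2, Amira, Rosa, and Zara are ruled out for position 2.
So position 2 is Ula.

Ula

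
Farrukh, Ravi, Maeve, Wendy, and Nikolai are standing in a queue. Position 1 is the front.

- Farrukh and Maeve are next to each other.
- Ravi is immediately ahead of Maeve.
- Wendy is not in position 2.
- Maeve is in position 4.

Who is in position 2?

Nikolai

With clues 1–2, Farrukh is ruled out for position 2.
With clues 1–3, Wendy is ruled out for position 2.
With clues 1–4, Maeve and Ravi are ruled out for position 2.
So position 2 is Nikolai.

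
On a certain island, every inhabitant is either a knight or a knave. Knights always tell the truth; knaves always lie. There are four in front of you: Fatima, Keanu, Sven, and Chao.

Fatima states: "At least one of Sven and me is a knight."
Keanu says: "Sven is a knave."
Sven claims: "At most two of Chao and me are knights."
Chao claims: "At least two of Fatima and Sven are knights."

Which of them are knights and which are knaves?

Fatima: knight, Keanu: knave, Sven: knight, Chao: knight

Regardless of anyone's role, Sven's statement is true, so Sven is a knight.
With that fixed, Fatima's statement is true, so Fatima is a knight.
With that fixed, Keanu's statement is false, so Keanu is a knave.
With that fixed, Chao's statement is true, so Chao is a knight.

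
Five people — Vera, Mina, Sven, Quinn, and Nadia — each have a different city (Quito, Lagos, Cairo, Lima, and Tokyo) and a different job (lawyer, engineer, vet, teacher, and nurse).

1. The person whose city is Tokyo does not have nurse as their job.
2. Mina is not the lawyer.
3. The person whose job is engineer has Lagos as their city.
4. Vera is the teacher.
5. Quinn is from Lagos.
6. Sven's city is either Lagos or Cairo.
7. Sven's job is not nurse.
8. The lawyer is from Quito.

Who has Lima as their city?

With clues 1–5, Quinn is impossible for the one with city Lima.
With clues 1–6, Sven is impossible for the one with city Lima.
With clues 1–8, Nadia and Vera are impossible for the one with city Lima.
That leaves Mina.

Mina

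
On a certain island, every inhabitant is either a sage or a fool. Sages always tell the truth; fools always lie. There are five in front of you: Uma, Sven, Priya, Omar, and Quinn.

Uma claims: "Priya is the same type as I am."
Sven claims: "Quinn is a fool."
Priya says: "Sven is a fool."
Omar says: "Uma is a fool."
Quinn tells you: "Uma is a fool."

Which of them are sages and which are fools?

Consider Uma. Suppose Uma is a sage.
Then no assignment of the remaining roles makes every statement match its speaker's type — contradiction.
So Uma is a fool.
With that fixed, Omar's statement is true, so Omar is a sage.
With that fixed, Quinn's statement is true, so Quinn is a sage.
With that fixed, Sven's statement is false, so Sven is a fool.
With that fixed, Priya's statement is true, so Priya is a sage.

Uma: fool, Sven: fool, Priya: sage, Omar: sage, Quinn: sage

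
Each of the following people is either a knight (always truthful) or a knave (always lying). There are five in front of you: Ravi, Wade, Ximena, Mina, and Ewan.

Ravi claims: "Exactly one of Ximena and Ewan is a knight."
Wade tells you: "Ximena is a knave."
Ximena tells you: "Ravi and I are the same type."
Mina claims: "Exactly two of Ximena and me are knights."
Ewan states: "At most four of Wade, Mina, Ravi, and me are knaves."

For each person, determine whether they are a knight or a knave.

Regardless of anyone's role, Ewan's statement is true, so Ewan is a knight.
Consider Ravi. Suppose Ravi is a knave.
Then whichever role Ximena has, Ximena's statement has the wrong truth value — contradiction.
So Ravi is a knight.
Consider Wade. Suppose Wade is a knave.
Then no assignment of the remaining roles makes every statement match its speaker's type — contradiction.
So Wade is a knight.
Consider Ximena. Suppose Ximena is a knight.
Then Ravi's statement comes out false, contradicting Ravi being a knight.
So Ximena is a knave.
With that fixed, Mina's statement is false, so Mina is a knave.

Ravi: knight, Wade: knight, Ximena: knave, Mina: knave, Ewan: knight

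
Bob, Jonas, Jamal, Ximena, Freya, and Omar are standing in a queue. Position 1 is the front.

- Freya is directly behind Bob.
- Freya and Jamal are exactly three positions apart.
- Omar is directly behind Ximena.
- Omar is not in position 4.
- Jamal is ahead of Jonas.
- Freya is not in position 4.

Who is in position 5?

With clues 1–3, Freya and Jonas are ruled out for position 5.
With clues 1–4, Jamal is ruled out for position 5.
With clues 1–5, Omar is ruled out for position 5.
With clues 1–6, Ximena is ruled out for position 5.
So position 5 is Bob.

Bob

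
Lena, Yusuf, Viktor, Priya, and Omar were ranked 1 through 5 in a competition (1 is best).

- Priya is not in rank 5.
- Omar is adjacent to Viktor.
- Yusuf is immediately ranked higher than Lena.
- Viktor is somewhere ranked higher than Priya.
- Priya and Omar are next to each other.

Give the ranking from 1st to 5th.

Viktor, Omar, Priya, Yusuf, Lena

From clue 1: Priya is in {1,2,3,4}.
From clues 1–3: Priya is in {1,3}.
From clues 1–4: Priya → rank 3, Yusuf → rank 4, Lena → rank 5.
From clues 1–5: Viktor → rank 1, Omar → rank 2.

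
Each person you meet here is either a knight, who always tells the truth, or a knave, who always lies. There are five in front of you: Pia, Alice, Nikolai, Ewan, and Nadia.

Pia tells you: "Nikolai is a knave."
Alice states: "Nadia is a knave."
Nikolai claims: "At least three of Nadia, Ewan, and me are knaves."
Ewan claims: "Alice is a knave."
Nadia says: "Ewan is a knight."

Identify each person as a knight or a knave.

Consider Pia. Suppose Pia is a knave.
Then no assignment of the remaining roles makes every statement match its speaker's type — contradiction.
So Pia is a knight.
Consider Alice. Suppose Alice is a knight.
Then no assignment of the remaining roles makes every statement match its speaker's type — contradiction.
So Alice is a knave.
With that fixed, Ewan's statement is true, so Ewan is a knight.
With that fixed, Nadia's statement is true, so Nadia is a knight.
With that fixed, Nikolai's statement is false, so Nikolai is a knave.

Pia: knight, Alice: knave, Nikolai: knave, Ewan: knight, Nadia: knight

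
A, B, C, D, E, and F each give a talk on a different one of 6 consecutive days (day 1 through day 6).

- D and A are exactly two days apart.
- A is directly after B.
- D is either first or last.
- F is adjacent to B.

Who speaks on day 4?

With clues 1–3, B and D are ruled out for day 4.
With clues 1–4, C, E, and F are ruled out for day 4.
So day 4 is A.

A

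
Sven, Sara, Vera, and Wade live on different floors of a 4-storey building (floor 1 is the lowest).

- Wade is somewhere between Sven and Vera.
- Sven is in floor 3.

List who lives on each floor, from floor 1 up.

From clue 1: Wade is in {2,3}.
From clues 1–2: Vera → floor 1, Wade → floor 2, Sven → floor 3, Sara → floor 4.

Vera, Wade, Sven, Sara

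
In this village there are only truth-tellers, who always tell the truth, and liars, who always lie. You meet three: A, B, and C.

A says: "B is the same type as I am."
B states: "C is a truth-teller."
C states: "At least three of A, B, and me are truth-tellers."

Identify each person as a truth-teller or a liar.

Consider A. Suppose A is a liar.
Then no assignment of the remaining roles makes every statement match its speaker's type — contradiction.
So A is a truth-teller.
Consider B. Suppose B is a liar.
Then A's statement comes out false, contradicting A being a truth-teller.
So B is a truth-teller.
Consider C. Suppose C is a liar.
Then B's statement comes out false, contradicting B being a truth-teller.
So C is a truth-teller.

A: truth-teller, B: truth-teller, C: truth-teller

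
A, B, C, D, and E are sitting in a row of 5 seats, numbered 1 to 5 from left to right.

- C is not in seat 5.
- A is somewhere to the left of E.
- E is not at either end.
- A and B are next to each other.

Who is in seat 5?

D

With clue 1, C is ruled out for seat 5.
With clues 1–2, A is ruled out for seat 5.
With clues 1–3, E is ruled out for seat 5.
With clues 1–4, B is ruled out for seat 5.
So seat 5 is D.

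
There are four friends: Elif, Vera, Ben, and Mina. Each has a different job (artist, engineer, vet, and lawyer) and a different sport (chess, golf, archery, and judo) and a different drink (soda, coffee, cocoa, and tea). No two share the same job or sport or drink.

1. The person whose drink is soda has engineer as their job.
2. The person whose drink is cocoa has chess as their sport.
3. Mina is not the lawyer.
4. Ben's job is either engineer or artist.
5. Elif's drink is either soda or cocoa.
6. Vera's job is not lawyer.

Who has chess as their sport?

Elif

With clues 1–6, Ben, Mina, and Vera are impossible for the one with sport chess.
That leaves Elif.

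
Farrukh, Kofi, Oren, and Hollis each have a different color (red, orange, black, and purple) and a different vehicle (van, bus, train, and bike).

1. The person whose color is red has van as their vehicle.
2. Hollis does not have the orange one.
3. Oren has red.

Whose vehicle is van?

Oren

With clues 1–3, Farrukh, Hollis, and Kofi are impossible for the one with vehicle van.
That leaves Oren.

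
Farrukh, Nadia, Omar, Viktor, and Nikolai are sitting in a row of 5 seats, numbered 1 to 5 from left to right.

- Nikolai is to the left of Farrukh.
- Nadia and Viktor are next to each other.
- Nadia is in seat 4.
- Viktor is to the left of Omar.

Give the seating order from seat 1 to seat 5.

From clue 1: Farrukh is in {2,3,4,5}.
From clues 1–3: Nadia → seat 4.
From clues 1–4: Nikolai → seat 1, Farrukh → seat 2, Viktor → seat 3, Omar → seat 5.

Nikolai, Farrukh, Viktor, Nadia, Omar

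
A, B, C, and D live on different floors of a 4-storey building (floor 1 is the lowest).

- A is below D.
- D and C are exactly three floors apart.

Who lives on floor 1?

With clue 1, D is ruled out for floor 1.
With clues 1–2, A and B are ruled out for floor 1.
So floor 1 is C.

C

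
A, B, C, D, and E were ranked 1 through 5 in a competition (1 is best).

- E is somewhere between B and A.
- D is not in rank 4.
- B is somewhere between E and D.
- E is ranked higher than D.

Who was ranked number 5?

With clue 1, E is ruled out for rank 5.
With clues 1–3, B is ruled out for rank 5.
With clues 1–4, A and C are ruled out for rank 5.
So rank 5 is D.

D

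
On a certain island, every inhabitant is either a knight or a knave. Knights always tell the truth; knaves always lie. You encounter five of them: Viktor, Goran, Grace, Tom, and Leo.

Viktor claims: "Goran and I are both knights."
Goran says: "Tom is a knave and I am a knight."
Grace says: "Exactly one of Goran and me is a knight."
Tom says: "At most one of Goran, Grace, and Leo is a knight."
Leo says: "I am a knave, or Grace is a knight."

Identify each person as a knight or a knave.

Viktor: knave, Goran: knave, Grace: knight, Tom: knave, Leo: knight

Consider Viktor. Suppose Viktor is a knight.
Then no assignment of the remaining roles makes every statement match its speaker's type — contradiction.
So Viktor is a knave.
Consider Goran. Suppose Goran is a knight.
Then whichever role Grace has, Grace's statement has the wrong truth value — contradiction.
So Goran is a knave.
Consider Grace. Suppose Grace is a knave.
Then whichever role Leo has, Leo's statement has the wrong truth value — contradiction.
So Grace is a knight.
With that fixed, Leo's statement is true, so Leo is a knight.
With that fixed, Tom's statement is false, so Tom is a knave.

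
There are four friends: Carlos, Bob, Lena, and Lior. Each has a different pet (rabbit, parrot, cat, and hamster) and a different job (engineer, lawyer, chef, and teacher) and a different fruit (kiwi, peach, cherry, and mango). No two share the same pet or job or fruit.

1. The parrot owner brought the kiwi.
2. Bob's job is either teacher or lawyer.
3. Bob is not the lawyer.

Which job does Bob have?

With clues 1–2, chef and engineer are impossible for Bob's job.
With clues 1–3, lawyer is impossible for Bob's job.
That leaves teacher.

teacher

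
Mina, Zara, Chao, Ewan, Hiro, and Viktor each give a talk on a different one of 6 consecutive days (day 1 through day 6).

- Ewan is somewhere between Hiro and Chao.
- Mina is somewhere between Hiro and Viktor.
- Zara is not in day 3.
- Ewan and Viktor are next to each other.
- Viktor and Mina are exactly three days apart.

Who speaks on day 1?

With clue 1, Ewan is ruled out for day 1.
With clues 1–2, Mina is ruled out for day 1.
With clues 1–4, Viktor is ruled out for day 1.
With clues 1–5, Hiro and Zara are ruled out for day 1.
So day 1 is Chao.

Chao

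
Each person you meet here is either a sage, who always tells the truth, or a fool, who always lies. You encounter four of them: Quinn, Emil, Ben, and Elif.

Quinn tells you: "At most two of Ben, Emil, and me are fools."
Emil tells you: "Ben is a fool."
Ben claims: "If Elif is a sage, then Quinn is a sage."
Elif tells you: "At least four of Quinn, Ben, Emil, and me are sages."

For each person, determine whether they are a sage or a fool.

Consider Quinn. Suppose Quinn is a fool.
Then no assignment of the remaining roles makes every statement match its speaker's type — contradiction.
So Quinn is a sage.
With that fixed, Ben's statement is true, so Ben is a sage.
With that fixed, Emil's statement is false, so Emil is a fool.
With that fixed, Elif's statement is false, so Elif is a fool.

Quinn: sage, Emil: fool, Ben: sage, Elif: fool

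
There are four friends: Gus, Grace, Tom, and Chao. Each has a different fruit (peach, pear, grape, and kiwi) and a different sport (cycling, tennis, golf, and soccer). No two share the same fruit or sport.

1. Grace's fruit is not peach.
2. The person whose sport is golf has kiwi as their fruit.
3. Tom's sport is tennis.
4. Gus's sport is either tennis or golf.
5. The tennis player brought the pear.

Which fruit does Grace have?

grape

Clue 1 rules out peach for Grace's fruit.
With clues 1–4, kiwi is impossible for Grace's fruit.
With clues 1–5, pear is impossible for Grace's fruit.
That leaves grape.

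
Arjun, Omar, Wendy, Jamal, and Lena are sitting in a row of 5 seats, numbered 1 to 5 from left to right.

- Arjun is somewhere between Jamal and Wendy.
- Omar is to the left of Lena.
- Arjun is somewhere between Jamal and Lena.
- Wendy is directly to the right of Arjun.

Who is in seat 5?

With clue 1, Arjun is ruled out for seat 5.
With clues 1–2, Omar is ruled out for seat 5.
With clues 1–4, Jamal and Wendy are ruled out for seat 5.
So seat 5 is Lena.

Lena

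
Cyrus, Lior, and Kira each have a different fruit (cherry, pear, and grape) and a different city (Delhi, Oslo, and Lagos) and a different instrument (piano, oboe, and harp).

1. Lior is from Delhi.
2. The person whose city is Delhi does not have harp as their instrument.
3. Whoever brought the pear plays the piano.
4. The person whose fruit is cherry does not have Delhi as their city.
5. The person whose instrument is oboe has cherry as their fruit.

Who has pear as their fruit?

With clues 1–5, Cyrus and Kira are impossible for the one with fruit pear.
That leaves Lior.

Lior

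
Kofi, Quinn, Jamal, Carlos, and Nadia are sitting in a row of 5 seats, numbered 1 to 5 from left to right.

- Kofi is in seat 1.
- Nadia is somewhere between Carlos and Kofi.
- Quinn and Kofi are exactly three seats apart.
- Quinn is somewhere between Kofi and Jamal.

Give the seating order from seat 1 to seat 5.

From clue 1: Kofi → seat 1.
From clues 1–2: Carlos is in {3,4,5}.
From clues 1–3: Quinn → seat 4.
From clues 1–4: Nadia → seat 2, Carlos → seat 3, Jamal → seat 5.

Kofi, Nadia, Carlos, Quinn, Jamal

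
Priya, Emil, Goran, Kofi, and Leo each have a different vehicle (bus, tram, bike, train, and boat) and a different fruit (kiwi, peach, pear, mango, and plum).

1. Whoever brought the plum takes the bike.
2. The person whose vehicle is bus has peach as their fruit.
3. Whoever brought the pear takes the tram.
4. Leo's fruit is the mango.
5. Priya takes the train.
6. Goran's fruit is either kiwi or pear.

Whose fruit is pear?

Goran

With clues 1–4, Leo is impossible for the one with fruit pear.
With clues 1–5, Priya is impossible for the one with fruit pear.
With clues 1–6, Emil and Kofi are impossible for the one with fruit pear.
That leaves Goran.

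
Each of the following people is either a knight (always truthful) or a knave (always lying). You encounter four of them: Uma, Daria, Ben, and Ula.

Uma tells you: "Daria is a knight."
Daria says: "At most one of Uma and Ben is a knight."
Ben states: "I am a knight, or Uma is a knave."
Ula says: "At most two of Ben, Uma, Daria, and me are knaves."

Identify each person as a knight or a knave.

Uma: knight, Daria: knight, Ben: knave, Ula: knight

Consider Uma. Suppose Uma is a knave.
Then no assignment of the remaining roles makes every statement match its speaker's type — contradiction.
So Uma is a knight.
Consider Daria. Suppose Daria is a knave.
Then Uma's statement comes out false, contradicting Uma being a knight.
So Daria is a knight.
With that fixed, Ula's statement is true, so Ula is a knight.
Consider Ben. Suppose Ben is a knight.
Then Daria's statement comes out false, contradicting Daria being a knight.
So Ben is a knave.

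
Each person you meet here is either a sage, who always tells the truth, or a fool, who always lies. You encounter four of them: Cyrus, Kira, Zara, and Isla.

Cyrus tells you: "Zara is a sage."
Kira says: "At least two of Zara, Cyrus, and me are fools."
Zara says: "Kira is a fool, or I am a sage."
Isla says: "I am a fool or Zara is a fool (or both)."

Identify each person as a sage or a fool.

Consider Cyrus. Suppose Cyrus is a sage.
Then no assignment of the remaining roles makes every statement match its speaker's type — contradiction.
So Cyrus is a fool.
Consider Kira. Suppose Kira is a fool.
Then Kira's own statement would have to be false, but it can't be — contradiction.
So Kira is a sage.
Consider Zara. Suppose Zara is a sage.
Then Cyrus's statement comes out true, contradicting Cyrus being a fool.
So Zara is a fool.
With that fixed, Isla's statement is true, so Isla is a sage.

Cyrus: fool, Kira: sage, Zara: fool, Isla: sage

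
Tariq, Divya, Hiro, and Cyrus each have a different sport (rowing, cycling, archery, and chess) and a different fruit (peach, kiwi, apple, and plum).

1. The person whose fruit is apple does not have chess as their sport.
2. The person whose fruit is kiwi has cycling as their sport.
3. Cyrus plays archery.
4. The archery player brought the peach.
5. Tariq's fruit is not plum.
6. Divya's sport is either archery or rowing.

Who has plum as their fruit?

Hiro

With clues 1–4, Cyrus is impossible for the one with fruit plum.
With clues 1–5, Tariq is impossible for the one with fruit plum.
With clues 1–6, Divya is impossible for the one with fruit plum.
That leaves Hiro.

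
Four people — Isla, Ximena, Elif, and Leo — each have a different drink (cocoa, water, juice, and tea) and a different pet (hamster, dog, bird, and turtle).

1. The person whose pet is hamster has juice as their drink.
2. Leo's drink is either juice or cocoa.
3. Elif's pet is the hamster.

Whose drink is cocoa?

With clues 1–3, Elif, Isla, and Ximena are impossible for the one with drink cocoa.
That leaves Leo.

Leo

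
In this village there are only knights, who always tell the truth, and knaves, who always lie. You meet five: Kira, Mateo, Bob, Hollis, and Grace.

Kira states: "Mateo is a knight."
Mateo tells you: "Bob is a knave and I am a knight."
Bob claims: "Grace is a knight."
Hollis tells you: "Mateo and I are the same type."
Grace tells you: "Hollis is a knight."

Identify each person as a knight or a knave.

Consider Kira. Suppose Kira is a knave.
Then no assignment of the remaining roles makes every statement match its speaker's type — contradiction.
So Kira is a knight.
Consider Mateo. Suppose Mateo is a knave.
Then Kira's statement comes out false, contradicting Kira being a knight.
So Mateo is a knight.
Consider Bob. Suppose Bob is a knight.
Then Mateo's statement comes out false, contradicting Mateo being a knight.
So Bob is a knave.
Consider Hollis. Suppose Hollis is a knight.
Then no assignment of the remaining roles makes every statement match its speaker's type — contradiction.
So Hollis is a knave.
With that fixed, Grace's statement is false, so Grace is a knave.

Kira: knight, Mateo: knight, Bob: knave, Hollis: knave, Grace: knave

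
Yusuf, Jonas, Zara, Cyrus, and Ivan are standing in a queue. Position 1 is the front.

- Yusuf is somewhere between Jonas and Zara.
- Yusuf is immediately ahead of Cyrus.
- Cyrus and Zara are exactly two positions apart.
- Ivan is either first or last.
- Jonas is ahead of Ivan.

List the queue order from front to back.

Zara, Yusuf, Cyrus, Jonas, Ivan

From clue 1: Yusuf is in {2,3,4}.
From clues 1–2: Yusuf is in {2,3}.
From clues 1–5: Zara → position 1, Yusuf → position 2, Cyrus → position 3, Jonas → position 4, Ivan → position 5.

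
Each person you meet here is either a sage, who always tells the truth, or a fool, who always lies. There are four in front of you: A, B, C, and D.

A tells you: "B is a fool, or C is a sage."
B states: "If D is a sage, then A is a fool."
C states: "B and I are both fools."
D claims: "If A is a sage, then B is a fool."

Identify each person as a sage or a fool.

A: fool, B: sage, C: fool, D: sage

Consider A. Suppose A is a sage.
Then no assignment of the remaining roles makes every statement match its speaker's type — contradiction.
So A is a fool.
With that fixed, B's statement is true, so B is a sage.
With that fixed, C's statement is false, so C is a fool.
With that fixed, D's statement is true, so D is a sage.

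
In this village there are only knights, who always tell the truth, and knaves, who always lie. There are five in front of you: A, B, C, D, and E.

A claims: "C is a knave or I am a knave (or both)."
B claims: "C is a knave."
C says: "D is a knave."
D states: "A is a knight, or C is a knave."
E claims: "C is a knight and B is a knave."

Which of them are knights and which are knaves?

A: knight, B: knight, C: knave, D: knight, E: knave

Consider A. Suppose A is a knave.
Then A's own statement would have to be false, but it can't be — contradiction.
So A is a knight.
With that fixed, D's statement is true, so D is a knight.
With that fixed, C's statement is false, so C is a knave.
With that fixed, E's statement is false, so E is a knave.
With that fixed, B's statement is true, so B is a knight.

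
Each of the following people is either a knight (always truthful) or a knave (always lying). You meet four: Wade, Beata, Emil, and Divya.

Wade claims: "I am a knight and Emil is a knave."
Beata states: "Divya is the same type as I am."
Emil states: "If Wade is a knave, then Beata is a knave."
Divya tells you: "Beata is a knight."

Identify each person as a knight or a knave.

Consider Wade. Suppose Wade is a knight.
Then no assignment of the remaining roles makes every statement match its speaker's type — contradiction.
So Wade is a knave.
Consider Beata. Suppose Beata is a knave.
Then no assignment of the remaining roles makes every statement match its speaker's type — contradiction.
So Beata is a knight.
With that fixed, Emil's statement is false, so Emil is a knave.
With that fixed, Divya's statement is true, so Divya is a knight.

Wade: knave, Beata: knight, Emil: knave, Divya: knight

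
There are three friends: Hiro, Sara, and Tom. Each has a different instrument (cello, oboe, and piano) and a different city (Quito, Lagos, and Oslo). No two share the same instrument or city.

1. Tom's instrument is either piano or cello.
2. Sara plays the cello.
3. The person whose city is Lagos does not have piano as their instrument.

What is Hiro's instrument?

oboe

With clues 1–2, cello and piano are impossible for Hiro's instrument.
That leaves oboe.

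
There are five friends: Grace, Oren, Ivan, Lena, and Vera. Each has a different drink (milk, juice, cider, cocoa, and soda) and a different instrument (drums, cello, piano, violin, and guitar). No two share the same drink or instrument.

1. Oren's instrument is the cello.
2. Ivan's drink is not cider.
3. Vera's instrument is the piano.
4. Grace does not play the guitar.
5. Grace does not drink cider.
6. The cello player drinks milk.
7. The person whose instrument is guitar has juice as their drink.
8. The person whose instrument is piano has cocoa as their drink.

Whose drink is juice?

With clues 1–6, Oren is impossible for the one with drink juice.
With clues 1–7, Grace and Vera are impossible for the one with drink juice.
With clues 1–8, Lena is impossible for the one with drink juice.
That leaves Ivan.

Ivan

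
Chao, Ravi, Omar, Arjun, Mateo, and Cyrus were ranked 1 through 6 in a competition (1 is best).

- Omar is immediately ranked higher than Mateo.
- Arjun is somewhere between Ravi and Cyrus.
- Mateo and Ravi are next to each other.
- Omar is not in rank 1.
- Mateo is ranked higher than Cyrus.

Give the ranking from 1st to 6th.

Chao, Omar, Mateo, Ravi, Arjun, Cyrus

From clue 1: Omar is in {1,2,3,4,5}.
From clues 1–2: Arjun is in {2,3,4,5}.
From clues 1–3: Ravi is in {3,4,5,6}.
From clues 1–4: Ravi is in {4,5,6}.
From clues 1–5: Chao → rank 1, Omar → rank 2, Mateo → rank 3, Ravi → rank 4, Arjun → rank 5, Cyrus → rank 6.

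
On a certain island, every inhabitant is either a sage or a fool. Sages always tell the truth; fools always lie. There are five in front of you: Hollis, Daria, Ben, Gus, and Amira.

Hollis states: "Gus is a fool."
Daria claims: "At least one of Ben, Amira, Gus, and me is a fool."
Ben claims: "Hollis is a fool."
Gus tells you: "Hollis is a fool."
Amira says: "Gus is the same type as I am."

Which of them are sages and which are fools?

Consider Hollis. Suppose Hollis is a sage.
Then no assignment of the remaining roles makes every statement match its speaker's type — contradiction.
So Hollis is a fool.
With that fixed, Ben's statement is true, so Ben is a sage.
With that fixed, Gus's statement is true, so Gus is a sage.
Consider Daria. Suppose Daria is a fool.
Then Daria's own statement would have to be false, but it can't be — contradiction.
So Daria is a sage.
Consider Amira. Suppose Amira is a sage.
Then Daria's statement comes out false, contradicting Daria being a sage.
So Amira is a fool.

Hollis: fool, Daria: sage, Ben: sage, Gus: sage, Amira: fool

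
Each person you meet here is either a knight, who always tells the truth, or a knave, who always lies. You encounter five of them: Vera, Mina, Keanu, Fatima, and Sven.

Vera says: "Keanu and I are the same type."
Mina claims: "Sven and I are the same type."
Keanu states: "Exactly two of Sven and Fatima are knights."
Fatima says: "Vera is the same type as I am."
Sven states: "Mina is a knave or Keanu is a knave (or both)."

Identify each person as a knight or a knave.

Consider Vera. Suppose Vera is a knave.
Then whichever role Fatima has, Fatima's statement has the wrong truth value — contradiction.
So Vera is a knight.
Consider Mina. Suppose Mina is a knight.
Then no assignment of the remaining roles makes every statement match its speaker's type — contradiction.
So Mina is a knave.
With that fixed, Sven's statement is true, so Sven is a knight.
Consider Keanu. Suppose Keanu is a knave.
Then Vera's statement comes out false, contradicting Vera being a knight.
So Keanu is a knight.
Consider Fatima. Suppose Fatima is a knave.
Then Keanu's statement comes out false, contradicting Keanu being a knight.
So Fatima is a knight.

Vera: knight, Mina: knave, Keanu: knight, Fatima: knight, Sven: knight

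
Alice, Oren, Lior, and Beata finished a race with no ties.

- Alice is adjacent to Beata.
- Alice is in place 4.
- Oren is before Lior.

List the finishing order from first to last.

Oren, Lior, Beata, Alice

From clues 1–2: Beata → place 3, Alice → place 4.
From clues 1–3: Oren → place 1, Lior → place 2.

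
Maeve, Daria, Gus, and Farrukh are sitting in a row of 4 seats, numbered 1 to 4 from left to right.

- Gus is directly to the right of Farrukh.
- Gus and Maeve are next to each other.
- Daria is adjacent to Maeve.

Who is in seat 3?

With clues 1–2, Daria and Farrukh are ruled out for seat 3.
With clues 1–3, Gus is ruled out for seat 3.
So seat 3 is Maeve.

Maeve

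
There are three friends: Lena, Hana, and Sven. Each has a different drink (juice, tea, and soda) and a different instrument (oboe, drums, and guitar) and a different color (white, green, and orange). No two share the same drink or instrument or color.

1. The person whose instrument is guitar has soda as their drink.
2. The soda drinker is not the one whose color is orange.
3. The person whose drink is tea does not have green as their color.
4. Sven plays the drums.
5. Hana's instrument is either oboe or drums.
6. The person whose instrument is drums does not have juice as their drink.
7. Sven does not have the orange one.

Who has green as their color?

Lena

With clues 1–6, Sven is impossible for the one with color green.
With clues 1–7, Hana is impossible for the one with color green.
That leaves Lena.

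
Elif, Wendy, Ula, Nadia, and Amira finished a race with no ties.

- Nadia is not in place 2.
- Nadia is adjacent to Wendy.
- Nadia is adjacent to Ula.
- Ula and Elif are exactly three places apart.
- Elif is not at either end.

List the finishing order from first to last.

Amira, Elif, Wendy, Nadia, Ula

From clue 1: Nadia is in {1,3,4,5}.
From clues 1–2: Wendy is in {2,3,4,5}.
From clues 1–3: Nadia is in {3,4}.
From clues 1–5: Amira → place 1, Elif → place 2, Wendy → place 3, Nadia → place 4, Ula → place 5.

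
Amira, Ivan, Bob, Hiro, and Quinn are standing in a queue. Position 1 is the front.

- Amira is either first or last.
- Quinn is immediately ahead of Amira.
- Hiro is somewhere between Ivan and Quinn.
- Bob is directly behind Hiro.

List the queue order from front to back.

From clue 1: Amira is in {1,5}.
From clues 1–2: Quinn → position 4, Amira → position 5.
From clues 1–3: Ivan is in {1,2}.
From clues 1–4: Ivan → position 1, Hiro → position 2, Bob → position 3.

Ivan, Hiro, Bob, Quinn, Amira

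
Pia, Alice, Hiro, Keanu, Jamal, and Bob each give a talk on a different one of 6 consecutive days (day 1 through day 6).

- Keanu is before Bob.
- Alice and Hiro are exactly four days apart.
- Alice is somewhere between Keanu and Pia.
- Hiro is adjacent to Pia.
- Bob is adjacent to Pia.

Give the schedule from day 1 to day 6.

Keanu, Alice, Jamal, Bob, Pia, Hiro

From clue 1: Keanu is in {1,2,3,4,5}.
From clues 1–2: Alice is in {1,2,5,6}.
From clues 1–3: Alice is in {2,5}.
From clues 1–4: Keanu → day 1, Alice → day 2, Pia → day 5, Hiro → day 6.
From clues 1–5: Jamal → day 3, Bob → day 4.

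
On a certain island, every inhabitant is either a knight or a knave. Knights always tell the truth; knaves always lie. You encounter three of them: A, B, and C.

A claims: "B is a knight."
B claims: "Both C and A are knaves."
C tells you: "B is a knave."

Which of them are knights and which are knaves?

A: knave, B: knave, C: knight

Consider A. Suppose A is a knight.
Then no assignment of the remaining roles makes every statement match its speaker's type — contradiction.
So A is a knave.
Consider B. Suppose B is a knight.
Then A's statement comes out true, contradicting A being a knave.
So B is a knave.
With that fixed, C's statement is true, so C is a knight.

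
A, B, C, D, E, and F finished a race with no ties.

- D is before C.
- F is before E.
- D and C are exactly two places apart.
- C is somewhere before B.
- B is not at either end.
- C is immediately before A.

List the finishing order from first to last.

From clue 1: C is in {2,3,4,5,6}.
From clues 1–3: C is in {3,4,5,6}.
From clues 1–4: B is in {4,5,6}.
From clues 1–5: B is in {4,5}.
From clues 1–6: D → place 1, F → place 2, C → place 3, A → place 4, B → place 5, E → place 6.

D, F, C, A, B, E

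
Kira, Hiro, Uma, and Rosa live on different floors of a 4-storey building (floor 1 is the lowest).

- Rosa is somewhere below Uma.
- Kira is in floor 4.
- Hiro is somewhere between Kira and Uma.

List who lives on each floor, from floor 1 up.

From clue 1: Uma is in {2,3,4}.
From clues 1–2: Kira → floor 4.
From clues 1–3: Rosa → floor 1, Uma → floor 2, Hiro → floor 3.

Rosa, Uma, Hiro, Kira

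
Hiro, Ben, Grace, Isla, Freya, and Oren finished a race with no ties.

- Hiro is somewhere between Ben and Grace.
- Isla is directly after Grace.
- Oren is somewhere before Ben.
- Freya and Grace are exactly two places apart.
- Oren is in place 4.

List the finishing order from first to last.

From clue 1: Hiro is in {2,3,4,5}.
From clues 1–3: Hiro is in {3,4,5}.
From clues 1–4: Ben is in {2,6}.
From clues 1–5: Grace → place 1, Isla → place 2, Freya → place 3, Oren → place 4, Hiro → place 5, Ben → place 6.

Grace, Isla, Freya, Oren, Hiro, Ben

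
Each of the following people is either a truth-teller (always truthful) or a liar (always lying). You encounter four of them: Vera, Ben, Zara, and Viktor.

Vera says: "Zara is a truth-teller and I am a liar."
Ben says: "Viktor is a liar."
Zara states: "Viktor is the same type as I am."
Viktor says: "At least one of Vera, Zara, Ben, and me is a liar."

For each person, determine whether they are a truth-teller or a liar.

Consider Vera. Suppose Vera is a truth-teller.
Then Vera's own statement would have to be true, but it can't be — contradiction.
So Vera is a liar.
With that fixed, Viktor's statement is true, so Viktor is a truth-teller.
With that fixed, Ben's statement is false, so Ben is a liar.
Consider Zara. Suppose Zara is a truth-teller.
Then Vera's statement comes out true, contradicting Vera being a liar.
So Zara is a liar.

Vera: liar, Ben: liar, Zara: liar, Viktor: truth-teller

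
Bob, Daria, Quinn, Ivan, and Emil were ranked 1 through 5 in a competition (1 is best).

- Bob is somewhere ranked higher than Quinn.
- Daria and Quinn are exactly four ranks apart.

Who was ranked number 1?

Daria

With clue 1, Quinn is ruled out for rank 1.
With clues 1–2, Bob, Emil, and Ivan are ruled out for rank 1.
So rank 1 is Daria.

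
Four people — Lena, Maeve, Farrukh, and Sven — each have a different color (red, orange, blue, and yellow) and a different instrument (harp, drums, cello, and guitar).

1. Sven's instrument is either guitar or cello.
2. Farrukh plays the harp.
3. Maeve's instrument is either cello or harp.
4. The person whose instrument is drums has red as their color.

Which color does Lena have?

With clues 1–4, blue, orange, and yellow are impossible for Lena's color.
That leaves red.

red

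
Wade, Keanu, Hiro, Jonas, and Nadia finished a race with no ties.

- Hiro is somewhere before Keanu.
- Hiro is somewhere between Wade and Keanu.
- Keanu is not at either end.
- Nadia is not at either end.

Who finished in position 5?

With clue 1, Hiro is ruled out for place 5.
With clues 1–2, Wade is ruled out for place 5.
With clues 1–3, Keanu is ruled out for place 5.
With clues 1–4, Nadia is ruled out for place 5.
So place 5 is Jonas.

Jonas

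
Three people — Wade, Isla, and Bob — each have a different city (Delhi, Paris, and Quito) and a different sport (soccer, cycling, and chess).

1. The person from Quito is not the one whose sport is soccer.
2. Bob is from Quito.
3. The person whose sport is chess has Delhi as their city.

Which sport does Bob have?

cycling

With clues 1–2, soccer is impossible for Bob's sport.
With clues 1–3, chess is impossible for Bob's sport.
That leaves cycling.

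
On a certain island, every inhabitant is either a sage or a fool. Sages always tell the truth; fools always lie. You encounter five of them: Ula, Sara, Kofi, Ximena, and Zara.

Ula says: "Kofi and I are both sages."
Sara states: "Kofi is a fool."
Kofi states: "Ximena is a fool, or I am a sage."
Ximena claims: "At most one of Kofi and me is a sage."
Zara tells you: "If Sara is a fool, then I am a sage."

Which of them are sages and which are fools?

Ula: fool, Sara: sage, Kofi: fool, Ximena: sage, Zara: sage

Consider Ula. Suppose Ula is a sage.
Then no assignment of the remaining roles makes every statement match its speaker's type — contradiction.
So Ula is a fool.
Consider Sara. Suppose Sara is a fool.
Then no assignment of the remaining roles makes every statement match its speaker's type — contradiction.
So Sara is a sage.
With that fixed, Zara's statement is true, so Zara is a sage.
Consider Kofi. Suppose Kofi is a sage.
Then Sara's statement comes out false, contradicting Sara being a sage.
So Kofi is a fool.
With that fixed, Ximena's statement is true, so Ximena is a sage.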